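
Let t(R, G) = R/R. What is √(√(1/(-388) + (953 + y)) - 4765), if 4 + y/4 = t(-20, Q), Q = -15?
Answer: √(-179335540 + 194*√35415379)/194 ≈ 68.806*I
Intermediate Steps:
t(R, G) = 1
y = -12 (y = -16 + 4*1 = -16 + 4 = -12)
√(√(1/(-388) + (953 + y)) - 4765) = √(√(1/(-388) + (953 - 12)) - 4765) = √(√(-1/388 + 941) - 4765) = √(√(365107/388) - 4765) = √(√35415379/194 - 4765) = √(-4765 + √35415379/194)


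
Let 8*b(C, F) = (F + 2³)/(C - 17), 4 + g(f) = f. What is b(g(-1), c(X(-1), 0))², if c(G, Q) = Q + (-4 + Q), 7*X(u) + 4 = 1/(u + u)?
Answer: 1/1936 ≈ 0.00051653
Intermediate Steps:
g(f) = -4 + f
X(u) = -4/7 + 1/(14*u) (X(u) = -4/7 + 1/(7*(u + u)) = -4/7 + 1/(7*((2*u))) = -4/7 + (1/(2*u))/7 = -4/7 + 1/(14*u))
c(G, Q) = -4 + 2*Q
b(C, F) = (8 + F)/(8*(-17 + C)) (b(C, F) = ((F + 2³)/(C - 17))/8 = ((F + 8)/(-17 + C))/8 = ((8 + F)/(-17 + C))/8 = (8 + F)/(8*(-17 + C)))
b(g(-1), c(X(-1), 0))² = ((8 + (-4 + 2*0))/(8*(-17 + (-4 - 1))))² = ((8 + (-4 + 0))/(8*(-17 - 5)))² = ((⅛)*(8 - 4)/(-22))² = ((⅛)*(-1/22)*4)² = (-1/44)² = 1/1936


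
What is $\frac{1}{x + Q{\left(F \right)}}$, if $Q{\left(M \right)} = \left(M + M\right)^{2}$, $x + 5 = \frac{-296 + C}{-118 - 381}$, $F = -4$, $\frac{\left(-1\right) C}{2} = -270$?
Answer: $\frac{499}{29197} \approx 0.017091$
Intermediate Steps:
$C = 540$ ($C = \left(-2\right) \left(-270\right) = 540$)
$x = - \frac{2739}{499}$ ($x = -5 + \frac{-296 + 540}{-118 - 381} = -5 + \frac{244}{-499} = -5 + 244 \left(- \frac{1}{499}\right) = -5 - \frac{244}{499} = - \frac{2739}{499} \approx -5.489$)
$Q{\left(M \right)} = 4 M^{2}$ ($Q{\left(M \right)} = \left(2 M\right)^{2} = 4 M^{2}$)
$\frac{1}{x + Q{\left(F \right)}} = \frac{1}{- \frac{2739}{499} + 4 \left(-4\right)^{2}} = \frac{1}{- \frac{2739}{499} + 4 \cdot 16} = \frac{1}{- \frac{2739}{499} + 64} = \frac{1}{\frac{29197}{499}} = \frac{499}{29197}$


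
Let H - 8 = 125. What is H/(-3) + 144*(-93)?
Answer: -40309/3 ≈ -13436.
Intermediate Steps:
H = 133 (H = 8 + 125 = 133)
H/(-3) + 144*(-93) = 133/(-3) + 144*(-93) = 133*(-⅓) - 13392 = -133/3 - 13392 = -40309/3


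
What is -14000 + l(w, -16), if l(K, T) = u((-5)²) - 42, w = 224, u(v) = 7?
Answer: -14035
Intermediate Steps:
l(K, T) = -35 (l(K, T) = 7 - 42 = -35)
-14000 + l(w, -16) = -14000 - 35 = -14035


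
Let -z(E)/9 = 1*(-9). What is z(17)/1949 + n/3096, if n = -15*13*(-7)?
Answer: 970387/2011368 ≈ 0.48245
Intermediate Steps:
z(E) = 81 (z(E) = -9*(-9) = 81)
n = 1365 (n = -195*(-7) = 1365)
z(17)/1949 + n/3096 = 81/1949 + 1365/3096 = 81*(1/1949) + 1365*(1/3096) = 81/1949 + 455/1032 = 970387/2011368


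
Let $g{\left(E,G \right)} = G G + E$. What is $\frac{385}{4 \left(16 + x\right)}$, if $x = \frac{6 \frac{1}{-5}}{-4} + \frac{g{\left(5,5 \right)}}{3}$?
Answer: $\frac{1925}{526} \approx 3.6597$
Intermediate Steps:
$g{\left(E,G \right)} = E + G^{2}$ ($g{\left(E,G \right)} = G^{2} + E = E + G^{2}$)
$x = \frac{103}{10}$ ($x = \frac{6 \frac{1}{-5}}{-4} + \frac{5 + 5^{2}}{3} = 6 \left(- \frac{1}{5}\right) \left(- \frac{1}{4}\right) + \left(5 + 25\right) \frac{1}{3} = \left(- \frac{6}{5}\right) \left(- \frac{1}{4}\right) + 30 \cdot \frac{1}{3} = \frac{3}{10} + 10 = \frac{103}{10} \approx 10.3$)
$\frac{385}{4 \left(16 + x\right)} = \frac{385}{4 \left(16 + \frac{103}{10}\right)} = \frac{385}{4 \cdot \frac{263}{10}} = \frac{385}{\frac{526}{5}} = 385 \cdot \frac{5}{526} = \frac{1925}{526}$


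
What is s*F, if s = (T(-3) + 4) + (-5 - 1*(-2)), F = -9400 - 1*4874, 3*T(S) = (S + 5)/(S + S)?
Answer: -12688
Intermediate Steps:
T(S) = (5 + S)/(6*S) (T(S) = ((S + 5)/(S + S))/3 = ((5 + S)/((2*S)))/3 = ((5 + S)*(1/(2*S)))/3 = ((5 + S)/(2*S))/3 = (5 + S)/(6*S))
F = -14274 (F = -9400 - 4874 = -14274)
s = 8/9 (s = ((⅙)*(5 - 3)/(-3) + 4) + (-5 - 1*(-2)) = ((⅙)*(-⅓)*2 + 4) + (-5 + 2) = (-⅑ + 4) - 3 = 35/9 - 3 = 8/9 ≈ 0.88889)
s*F = (8/9)*(-14274) = -12688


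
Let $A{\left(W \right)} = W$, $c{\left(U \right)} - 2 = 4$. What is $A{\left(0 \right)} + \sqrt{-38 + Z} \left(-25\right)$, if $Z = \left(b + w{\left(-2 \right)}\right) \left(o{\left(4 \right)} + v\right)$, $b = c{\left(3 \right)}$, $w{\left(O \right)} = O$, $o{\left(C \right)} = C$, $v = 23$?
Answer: $- 25 \sqrt{70} \approx -209.17$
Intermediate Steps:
$c{\left(U \right)} = 6$ ($c{\left(U \right)} = 2 + 4 = 6$)
$b = 6$
$Z = 108$ ($Z = \left(6 - 2\right) \left(4 + 23\right) = 4 \cdot 27 = 108$)
$A{\left(0 \right)} + \sqrt{-38 + Z} \left(-25\right) = 0 + \sqrt{-38 + 108} \left(-25\right) = 0 + \sqrt{70} \left(-25\right) = 0 - 25 \sqrt{70} = - 25 \sqrt{70}$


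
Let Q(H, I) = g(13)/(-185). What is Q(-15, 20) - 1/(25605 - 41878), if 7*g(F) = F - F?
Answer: 1/16273 ≈ 6.1451e-5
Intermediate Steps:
g(F) = 0 (g(F) = (F - F)/7 = (⅐)*0 = 0)
Q(H, I) = 0 (Q(H, I) = 0/(-185) = 0*(-1/185) = 0)
Q(-15, 20) - 1/(25605 - 41878) = 0 - 1/(25605 - 41878) = 0 - 1/(-16273) = 0 - 1*(-1/16273) = 0 + 1/16273 = 1/16273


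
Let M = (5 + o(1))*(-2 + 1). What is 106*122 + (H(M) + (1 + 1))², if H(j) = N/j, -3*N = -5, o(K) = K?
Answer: 4190929/324 ≈ 12935.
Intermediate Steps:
N = 5/3 (N = -⅓*(-5) = 5/3 ≈ 1.6667)
M = -6 (M = (5 + 1)*(-2 + 1) = 6*(-1) = -6)
H(j) = 5/(3*j)
106*122 + (H(M) + (1 + 1))² = 106*122 + ((5/3)/(-6) + (1 + 1))² = 12932 + ((5/3)*(-⅙) + 2)² = 12932 + (-5/18 + 2)² = 12932 + (31/18)² = 12932 + 961/324 = 4190929/324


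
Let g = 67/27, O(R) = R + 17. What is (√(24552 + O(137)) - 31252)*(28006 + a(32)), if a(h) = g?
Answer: -23633668708/27 + 756229*√24706/27 ≈ -8.7092e+8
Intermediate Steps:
O(R) = 17 + R
g = 67/27 (g = 67*(1/27) = 67/27 ≈ 2.4815)
a(h) = 67/27
(√(24552 + O(137)) - 31252)*(28006 + a(32)) = (√(24552 + (17 + 137)) - 31252)*(28006 + 67/27) = (√(24552 + 154) - 31252)*(756229/27) = (√24706 - 31252)*(756229/27) = (-31252 + √24706)*(756229/27) = -23633668708/27 + 756229*√24706/27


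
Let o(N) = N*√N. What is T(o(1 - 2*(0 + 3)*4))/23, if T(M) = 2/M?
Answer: 2*I*√23/12167 ≈ 0.00078833*I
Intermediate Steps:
o(N) = N^(3/2)
T(o(1 - 2*(0 + 3)*4))/23 = (2/((1 - 2*(0 + 3)*4)^(3/2)))/23 = (2/((1 - 6*4)^(3/2)))*(1/23) = (2/((1 - 2*12)^(3/2)))*(1/23) = (2/((1 - 24)^(3/2)))*(1/23) = (2/((-23)^(3/2)))*(1/23) = (2/((-23*I*√23)))*(1/23) = (2*(I*√23/529))*(1/23) = (2*I*√23/529)*(1/23) = 2*I*√23/12167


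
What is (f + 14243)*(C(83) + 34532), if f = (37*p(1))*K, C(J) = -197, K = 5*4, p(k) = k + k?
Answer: 539849205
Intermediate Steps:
p(k) = 2*k
K = 20
f = 1480 (f = (37*(2*1))*20 = (37*2)*20 = 74*20 = 1480)
(f + 14243)*(C(83) + 34532) = (1480 + 14243)*(-197 + 34532) = 15723*34335 = 539849205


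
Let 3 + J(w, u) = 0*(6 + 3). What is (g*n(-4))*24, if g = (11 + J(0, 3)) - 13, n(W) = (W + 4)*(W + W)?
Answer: 0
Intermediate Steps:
J(w, u) = -3 (J(w, u) = -3 + 0*(6 + 3) = -3 + 0*9 = -3 + 0 = -3)
n(W) = 2*W*(4 + W) (n(W) = (4 + W)*(2*W) = 2*W*(4 + W))
g = -5 (g = (11 - 3) - 13 = 8 - 13 = -5)
(g*n(-4))*24 = -10*(-4)*(4 - 4)*24 = -10*(-4)*0*24 = -5*0*24 = 0*24 = 0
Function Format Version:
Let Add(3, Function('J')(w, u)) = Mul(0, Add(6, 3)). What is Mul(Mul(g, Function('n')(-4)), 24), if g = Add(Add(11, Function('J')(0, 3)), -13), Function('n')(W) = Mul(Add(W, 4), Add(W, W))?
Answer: 0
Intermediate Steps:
Function('J')(w, u) = -3 (Function('J')(w, u) = Add(-3, Mul(0, Add(6, 3))) = Add(-3, Mul(0, 9)) = Add(-3, 0) = -3)
Function('n')(W) = Mul(2, W, Add(4, W)) (Function('n')(W) = Mul(Add(4, W), Mul(2, W)) = Mul(2, W, Add(4, W)))
g = -5 (g = Add(Add(11, -3), -13) = Add(8, -13) = -5)
Mul(Mul(g, Function('n')(-4)), 24) = Mul(Mul(-5, Mul(2, -4, Add(4, -4))), 24) = Mul(Mul(-5, Mul(2, -4, 0)), 24) = Mul(Mul(-5, 0), 24) = Mul(0, 24) = 0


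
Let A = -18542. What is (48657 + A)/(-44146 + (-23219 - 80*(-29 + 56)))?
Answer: -6023/13905 ≈ -0.43315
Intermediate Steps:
(48657 + A)/(-44146 + (-23219 - 80*(-29 + 56))) = (48657 - 18542)/(-44146 + (-23219 - 80*(-29 + 56))) = 30115/(-44146 + (-23219 - 80*27)) = 30115/(-44146 + (-23219 - 1*2160)) = 30115/(-44146 + (-23219 - 2160)) = 30115/(-44146 - 25379) = 30115/(-69525) = 30115*(-1/69525) = -6023/13905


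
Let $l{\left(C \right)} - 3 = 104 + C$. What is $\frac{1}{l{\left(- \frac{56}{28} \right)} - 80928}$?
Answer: $- \frac{1}{80823} \approx -1.2373 \cdot 10^{-5}$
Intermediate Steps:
$l{\left(C \right)} = 107 + C$ ($l{\left(C \right)} = 3 + \left(104 + C\right) = 107 + C$)
$\frac{1}{l{\left(- \frac{56}{28} \right)} - 80928} = \frac{1}{\left(107 - \frac{56}{28}\right) - 80928} = \frac{1}{\left(107 - 2\right) - 80928} = \frac{1}{105 - 80928} = \frac{1}{-80823} = - \frac{1}{80823}$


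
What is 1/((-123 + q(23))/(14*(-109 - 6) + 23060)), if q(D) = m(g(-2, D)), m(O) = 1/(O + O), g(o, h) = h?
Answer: -986700/5657 ≈ -174.42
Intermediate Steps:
m(O) = 1/(2*O)
q(D) = 1/(2*D)
1/((-123 + q(23))/(14*(-109 - 6) + 23060)) = 1/((-123 + (½)/23)/(14*(-109 - 6) + 23060)) = 1/((-123 + (½)*(1/23))/(14*(-115) + 23060)) = 1/((-123 + 1/46)/(-1610 + 23060)) = 1/(-5657/46/21450) = 1/(-5657/46*1/21450) = 1/(-5657/986700) = -986700/5657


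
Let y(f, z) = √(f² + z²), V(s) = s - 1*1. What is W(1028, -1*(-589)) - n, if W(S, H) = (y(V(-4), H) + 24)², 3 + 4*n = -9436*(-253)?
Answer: -997217/4 + 48*√346946 ≈ -2.2103e+5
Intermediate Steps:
V(s) = -1 + s (V(s) = s - 1 = -1 + s)
n = 2387305/4 (n = -¾ + (-9436*(-253))/4 = -¾ + (¼)*2387308 = -¾ + 596827 = 2387305/4 ≈ 5.9683e+5)
W(S, H) = (24 + √(25 + H²))² (W(S, H) = (√((-1 - 4)² + H²) + 24)² = (√((-5)² + H²) + 24)² = (√(25 + H²) + 24)² = (24 + √(25 + H²))²)
W(1028, -1*(-589)) - n = (24 + √(25 + (-1*(-589))²))² - 1*2387305/4 = (24 + √(25 + 589²))² - 2387305/4 = (24 + √(25 + 346921))² - 2387305/4 = (24 + √346946)² - 2387305/4 = -2387305/4 + (24 + √346946)²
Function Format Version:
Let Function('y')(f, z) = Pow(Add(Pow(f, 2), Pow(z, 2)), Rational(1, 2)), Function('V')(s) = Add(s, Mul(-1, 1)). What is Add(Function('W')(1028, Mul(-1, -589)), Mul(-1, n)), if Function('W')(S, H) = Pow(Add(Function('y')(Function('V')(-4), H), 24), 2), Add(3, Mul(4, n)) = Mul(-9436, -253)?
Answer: Add(Rational(-997217, 4), Mul(48, Pow(346946, Rational(1, 2)))) ≈ -2.2103e+5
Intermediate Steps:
Function('V')(s) = Add(-1, s) (Function('V')(s) = Add(s, -1) = Add(-1, s))
n = Rational(2387305, 4) (n = Add(Rational(-3, 4), Mul(Rational(1, 4), Mul(-9436, -253))) = Add(Rational(-3, 4), Mul(Rational(1, 4), 2387308)) = Add(Rational(-3, 4), 596827) = Rational(2387305, 4) ≈ 5.9683e+5)
Function('W')(S, H) = Pow(Add(24, Pow(Add(25, Pow(H, 2)), Rational(1, 2))), 2) (Function('W')(S, H) = Pow(Add(Pow(Add(Pow(Add(-1, -4), 2), Pow(H, 2)), Rational(1, 2)), 24), 2) = Pow(Add(Pow(Add(Pow(-5, 2), Pow(H, 2)), Rational(1, 2)), 24), 2) = Pow(Add(Pow(Add(25, Pow(H, 2)), Rational(1, 2)), 24), 2) = Pow(Add(24, Pow(Add(25, Pow(H, 2)), Rational(1, 2))), 2))
Add(Function('W')(1028, Mul(-1, -589)), Mul(-1, n)) = Add(Pow(Add(24, Pow(Add(25, Pow(Mul(-1, -589), 2)), Rational(1, 2))), 2), Mul(-1, Rational(2387305, 4))) = Add(Pow(Add(24, Pow(Add(25, Pow(589, 2)), Rational(1, 2))), 2), Rational(-2387305, 4)) = Add(Pow(Add(24, Pow(Add(25, 346921), Rational(1, 2))), 2), Rational(-2387305, 4)) = Add(Pow(Add(24, Pow(346946, Rational(1, 2))), 2), Rational(-2387305, 4)) = Add(Rational(-2387305, 4), Pow(Add(24, Pow(346946, Rational(1, 2))), 2))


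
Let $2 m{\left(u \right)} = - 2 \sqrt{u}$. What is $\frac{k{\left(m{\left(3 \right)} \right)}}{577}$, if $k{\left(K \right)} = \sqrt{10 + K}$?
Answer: $\frac{\sqrt{10 - \sqrt{3}}}{577} \approx 0.0049834$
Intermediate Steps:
$m{\left(u \right)} = - \sqrt{u}$ ($m{\left(u \right)} = \frac{\left(-2\right) \sqrt{u}}{2} = - \sqrt{u}$)
$\frac{k{\left(m{\left(3 \right)} \right)}}{577} = \frac{\sqrt{10 - \sqrt{3}}}{577}$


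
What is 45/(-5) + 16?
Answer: 7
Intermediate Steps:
45/(-5) + 16 = 45*(-⅕) + 16 = -9 + 16 = 7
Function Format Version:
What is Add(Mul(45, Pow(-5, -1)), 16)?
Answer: 7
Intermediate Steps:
Add(Mul(45, Pow(-5, -1)), 16) = Add(Mul(45, Rational(-1, 5)), 16) = Add(-9, 16) = 7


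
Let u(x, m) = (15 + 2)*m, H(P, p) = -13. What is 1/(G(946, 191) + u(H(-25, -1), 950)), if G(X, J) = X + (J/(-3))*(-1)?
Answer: 3/51479 ≈ 5.8276e-5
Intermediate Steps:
u(x, m) = 17*m
G(X, J) = X + J/3 (G(X, J) = X + (J*(-1/3))*(-1) = X - J/3*(-1) = X + J/3)
1/(G(946, 191) + u(H(-25, -1), 950)) = 1/((946 + (1/3)*191) + 17*950) = 1/((946 + 191/3) + 16150) = 1/(3029/3 + 16150) = 1/(51479/3) = 3/51479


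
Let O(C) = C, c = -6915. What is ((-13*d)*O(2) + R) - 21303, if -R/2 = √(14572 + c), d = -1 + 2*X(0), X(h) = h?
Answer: -21277 - 2*√7657 ≈ -21452.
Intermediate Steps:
d = -1 (d = -1 + 2*0 = -1 + 0 = -1)
R = -2*√7657 (R = -2*√(14572 - 6915) = -2*√7657 ≈ -175.01)
((-13*d)*O(2) + R) - 21303 = (-13*(-1)*2 - 2*√7657) - 21303 = (13*2 - 2*√7657) - 21303 = (26 - 2*√7657) - 21303 = -21277 - 2*√7657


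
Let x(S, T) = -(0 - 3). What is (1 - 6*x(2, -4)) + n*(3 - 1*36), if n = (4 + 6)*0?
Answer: -17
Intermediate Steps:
n = 0 (n = 10*0 = 0)
x(S, T) = 3 (x(S, T) = -1*(-3) = 3)
(1 - 6*x(2, -4)) + n*(3 - 1*36) = (1 - 6*3) + 0*(3 - 1*36) = (1 - 18) + 0*(3 - 36) = -17 + 0*(-33) = -17 + 0 = -17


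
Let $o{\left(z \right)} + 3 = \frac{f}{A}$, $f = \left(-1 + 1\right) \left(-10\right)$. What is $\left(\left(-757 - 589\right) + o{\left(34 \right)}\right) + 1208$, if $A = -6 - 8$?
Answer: $-141$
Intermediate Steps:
$f = 0$ ($f = 0 \left(-10\right) = 0$)
$A = -14$
$o{\left(z \right)} = -3$ ($o{\left(z \right)} = -3 + \frac{0}{-14} = -3 + 0 \left(- \frac{1}{14}\right) = -3 + 0 = -3$)
$\left(\left(-757 - 589\right) + o{\left(34 \right)}\right) + 1208 = \left(\left(-757 - 589\right) - 3\right) + 1208 = \left(-1346 - 3\right) + 1208 = -1349 + 1208 = -141$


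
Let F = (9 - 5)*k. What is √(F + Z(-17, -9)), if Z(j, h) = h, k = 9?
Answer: 3*√3 ≈ 5.1962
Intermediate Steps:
F = 36 (F = (9 - 5)*9 = 4*9 = 36)
√(F + Z(-17, -9)) = √(36 - 9) = √27 = 3*√3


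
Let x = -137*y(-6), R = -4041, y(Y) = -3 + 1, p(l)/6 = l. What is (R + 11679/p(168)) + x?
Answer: -1261819/336 ≈ -3755.4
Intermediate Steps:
p(l) = 6*l
y(Y) = -2
x = 274 (x = -137*(-2) = 274)
(R + 11679/p(168)) + x = (-4041 + 11679/((6*168))) + 274 = (-4041 + 11679/1008) + 274 = (-4041 + 11679*(1/1008)) + 274 = (-4041 + 3893/336) + 274 = -1353883/336 + 274 = -1261819/336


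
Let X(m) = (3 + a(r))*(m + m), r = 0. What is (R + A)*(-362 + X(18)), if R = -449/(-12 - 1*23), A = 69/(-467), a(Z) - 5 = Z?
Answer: -15337832/16345 ≈ -938.38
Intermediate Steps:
a(Z) = 5 + Z
A = -69/467 (A = 69*(-1/467) = -69/467 ≈ -0.14775)
X(m) = 16*m (X(m) = (3 + (5 + 0))*(m + m) = (3 + 5)*(2*m) = 8*(2*m) = 16*m)
R = 449/35 (R = -449/(-12 - 23) = -449/(-35) = -449*(-1/35) = 449/35 ≈ 12.829)
(R + A)*(-362 + X(18)) = (449/35 - 69/467)*(-362 + 16*18) = 207268*(-362 + 288)/16345 = (207268/16345)*(-74) = -15337832/16345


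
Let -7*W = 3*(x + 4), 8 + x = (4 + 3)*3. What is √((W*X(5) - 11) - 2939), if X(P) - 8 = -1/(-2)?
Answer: I*√590338/14 ≈ 54.881*I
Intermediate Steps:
X(P) = 17/2 (X(P) = 8 - 1/(-2) = 8 - 1*(-½) = 8 + ½ = 17/2)
x = 13 (x = -8 + (4 + 3)*3 = -8 + 7*3 = -8 + 21 = 13)
W = -51/7 (W = -3*(13 + 4)/7 = -3*17/7 = -⅐*51 = -51/7 ≈ -7.2857)
√((W*X(5) - 11) - 2939) = √((-51/7*17/2 - 11) - 2939) = √((-867/14 - 11) - 2939) = √(-1021/14 - 2939) = √(-42167/14) = I*√590338/14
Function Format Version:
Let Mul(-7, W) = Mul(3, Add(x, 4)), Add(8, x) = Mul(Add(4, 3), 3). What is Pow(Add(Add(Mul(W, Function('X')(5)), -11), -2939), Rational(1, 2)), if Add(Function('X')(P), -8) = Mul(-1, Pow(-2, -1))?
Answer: Mul(Rational(1, 14), I, Pow(590338, Rational(1, 2))) ≈ Mul(54.881, I)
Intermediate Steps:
Function('X')(P) = Rational(17, 2) (Function('X')(P) = Add(8, Mul(-1, Pow(-2, -1))) = Add(8, Mul(-1, Rational(-1, 2))) = Add(8, Rational(1, 2)) = Rational(17, 2))
x = 13 (x = Add(-8, Mul(Add(4, 3), 3)) = Add(-8, Mul(7, 3)) = Add(-8, 21) = 13)
W = Rational(-51, 7) (W = Mul(Rational(-1, 7), Mul(3, Add(13, 4))) = Mul(Rational(-1, 7), Mul(3, 17)) = Mul(Rational(-1, 7), 51) = Rational(-51, 7) ≈ -7.2857)
Pow(Add(Add(Mul(W, Function('X')(5)), -11), -2939), Rational(1, 2)) = Pow(Add(Add(Mul(Rational(-51, 7), Rational(17, 2)), -11), -2939), Rational(1, 2)) = Pow(Add(Add(Rational(-867, 14), -11), -2939), Rational(1, 2)) = Pow(Add(Rational(-1021, 14), -2939), Rational(1, 2)) = Pow(Rational(-42167, 14), Rational(1, 2)) = Mul(Rational(1, 14), I, Pow(590338, Rational(1, 2)))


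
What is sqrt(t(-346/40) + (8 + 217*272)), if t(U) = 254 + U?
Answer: sqrt(5927735)/10 ≈ 243.47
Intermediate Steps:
sqrt(t(-346/40) + (8 + 217*272)) = sqrt((254 - 346/40) + (8 + 217*272)) = sqrt((254 - 346*1/40) + (8 + 59024)) = sqrt((254 - 173/20) + 59032) = sqrt(4907/20 + 59032) = sqrt(1185547/20) = sqrt(5927735)/10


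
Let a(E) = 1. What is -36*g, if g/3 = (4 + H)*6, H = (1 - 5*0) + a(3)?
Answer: -3888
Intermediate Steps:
H = 2 (H = (1 - 5*0) + 1 = (1 + 0) + 1 = 1 + 1 = 2)
g = 108 (g = 3*((4 + 2)*6) = 3*(6*6) = 3*36 = 108)
-36*g = -36*108 = -3888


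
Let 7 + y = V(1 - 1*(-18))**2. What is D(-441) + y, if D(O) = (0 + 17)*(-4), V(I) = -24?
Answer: 501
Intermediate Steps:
D(O) = -68 (D(O) = 17*(-4) = -68)
y = 569 (y = -7 + (-24)**2 = -7 + 576 = 569)
D(-441) + y = -68 + 569 = 501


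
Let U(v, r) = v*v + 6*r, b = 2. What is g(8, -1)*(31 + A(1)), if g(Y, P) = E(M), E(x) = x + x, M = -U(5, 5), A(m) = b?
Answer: -3630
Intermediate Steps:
A(m) = 2
U(v, r) = v**2 + 6*r
M = -55 (M = -(5**2 + 6*5) = -(25 + 30) = -1*55 = -55)
E(x) = 2*x
g(Y, P) = -110 (g(Y, P) = 2*(-55) = -110)
g(8, -1)*(31 + A(1)) = -110*(31 + 2) = -110*33 = -3630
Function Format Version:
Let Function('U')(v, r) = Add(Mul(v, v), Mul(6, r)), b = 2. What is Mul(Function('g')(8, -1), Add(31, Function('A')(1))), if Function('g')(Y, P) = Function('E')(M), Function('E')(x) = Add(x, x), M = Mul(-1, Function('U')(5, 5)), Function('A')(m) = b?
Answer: -3630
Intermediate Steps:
Function('A')(m) = 2
Function('U')(v, r) = Add(Pow(v, 2), Mul(6, r))
M = -55 (M = Mul(-1, Add(Pow(5, 2), Mul(6, 5))) = Mul(-1, Add(25, 30)) = Mul(-1, 55) = -55)
Function('E')(x) = Mul(2, x)
Function('g')(Y, P) = -110 (Function('g')(Y, P) = Mul(2, -55) = -110)
Mul(Function('g')(8, -1), Add(31, Function('A')(1))) = Mul(-110, Add(31, 2)) = Mul(-110, 33) = -3630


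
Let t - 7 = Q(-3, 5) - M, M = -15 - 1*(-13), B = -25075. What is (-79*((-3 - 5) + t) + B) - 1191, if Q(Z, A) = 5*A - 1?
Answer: -28241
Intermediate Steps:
Q(Z, A) = -1 + 5*A
M = -2 (M = -15 + 13 = -2)
t = 33 (t = 7 + ((-1 + 5*5) - 1*(-2)) = 7 + ((-1 + 25) + 2) = 7 + (24 + 2) = 7 + 26 = 33)
(-79*((-3 - 5) + t) + B) - 1191 = (-79*((-3 - 5) + 33) - 25075) - 1191 = (-79*(-8 + 33) - 25075) - 1191 = (-79*25 - 25075) - 1191 = (-1975 - 25075) - 1191 = -27050 - 1191 = -28241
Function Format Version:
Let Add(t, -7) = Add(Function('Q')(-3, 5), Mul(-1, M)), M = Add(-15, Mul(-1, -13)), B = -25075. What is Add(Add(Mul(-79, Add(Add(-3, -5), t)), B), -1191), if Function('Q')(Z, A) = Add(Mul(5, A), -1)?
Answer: -28241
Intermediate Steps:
Function('Q')(Z, A) = Add(-1, Mul(5, A))
M = -2 (M = Add(-15, 13) = -2)
t = 33 (t = Add(7, Add(Add(-1, Mul(5, 5)), Mul(-1, -2))) = Add(7, Add(Add(-1, 25), 2)) = Add(7, Add(24, 2)) = Add(7, 26) = 33)
Add(Add(Mul(-79, Add(Add(-3, -5), t)), B), -1191) = Add(Add(Mul(-79, Add(Add(-3, -5), 33)), -25075), -1191) = Add(Add(Mul(-79, Add(-8, 33)), -25075), -1191) = Add(Add(Mul(-79, 25), -25075), -1191) = Add(Add(-1975, -25075), -1191) = Add(-27050, -1191) = -28241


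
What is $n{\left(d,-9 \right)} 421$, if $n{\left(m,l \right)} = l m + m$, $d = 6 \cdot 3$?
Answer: $-60624$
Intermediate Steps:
$d = 18$
$n{\left(m,l \right)} = m + l m$
$n{\left(d,-9 \right)} 421 = 18 \left(1 - 9\right) 421 = 18 \left(-8\right) 421 = \left(-144\right) 421 = -60624$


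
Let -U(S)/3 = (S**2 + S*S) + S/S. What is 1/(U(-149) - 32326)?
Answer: -1/165535 ≈ -6.0410e-6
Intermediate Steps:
U(S) = -3 - 6*S**2 (U(S) = -3*((S**2 + S*S) + S/S) = -3*((S**2 + S**2) + 1) = -3*(2*S**2 + 1) = -3*(1 + 2*S**2) = -3 - 6*S**2)
1/(U(-149) - 32326) = 1/((-3 - 6*(-149)**2) - 32326) = 1/((-3 - 6*22201) - 32326) = 1/((-3 - 133206) - 32326) = 1/(-133209 - 32326) = 1/(-165535) = -1/165535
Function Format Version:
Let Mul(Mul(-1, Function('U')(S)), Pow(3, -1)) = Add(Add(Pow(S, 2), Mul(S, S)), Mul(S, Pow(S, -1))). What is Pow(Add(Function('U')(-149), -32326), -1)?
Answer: Rational(-1, 165535) ≈ -6.0410e-6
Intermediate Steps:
Function('U')(S) = Add(-3, Mul(-6, Pow(S, 2))) (Function('U')(S) = Mul(-3, Add(Add(Pow(S, 2), Mul(S, S)), Mul(S, Pow(S, -1)))) = Mul(-3, Add(Add(Pow(S, 2), Pow(S, 2)), 1)) = Mul(-3, Add(Mul(2, Pow(S, 2)), 1)) = Mul(-3, Add(1, Mul(2, Pow(S, 2)))) = Add(-3, Mul(-6, Pow(S, 2))))
Pow(Add(Function('U')(-149), -32326), -1) = Pow(Add(Add(-3, Mul(-6, Pow(-149, 2))), -32326), -1) = Pow(Add(Add(-3, Mul(-6, 22201)), -32326), -1) = Pow(Add(Add(-3, -133206), -32326), -1) = Pow(Add(-133209, -32326), -1) = Pow(-165535, -1) = Rational(-1, 165535)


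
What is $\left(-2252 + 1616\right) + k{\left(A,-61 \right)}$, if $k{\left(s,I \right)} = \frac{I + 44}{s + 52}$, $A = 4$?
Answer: $- \frac{35633}{56} \approx -636.3$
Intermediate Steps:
$k{\left(s,I \right)} = \frac{44 + I}{52 + s}$
$\left(-2252 + 1616\right) + k{\left(A,-61 \right)} = \left(-2252 + 1616\right) + \frac{44 - 61}{52 + 4} = -636 + \frac{1}{56} \left(-17\right) = -636 - \frac{17}{56} = - \frac{35633}{56}$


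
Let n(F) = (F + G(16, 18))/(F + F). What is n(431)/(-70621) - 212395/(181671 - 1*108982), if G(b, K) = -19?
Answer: -6464819858079/2212482413539 ≈ -2.9220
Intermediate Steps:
n(F) = (-19 + F)/(2*F) (n(F) = (F - 19)/(F + F) = (-19 + F)/((2*F)) = (-19 + F)*(1/(2*F)) = (-19 + F)/(2*F))
n(431)/(-70621) - 212395/(181671 - 1*108982) = ((½)*(-19 + 431)/431)/(-70621) - 212395/(181671 - 1*108982) = ((½)*(1/431)*412)*(-1/70621) - 212395/(181671 - 108982) = (206/431)*(-1/70621) - 212395/72689 = -206/30437651 - 212395*1/72689 = -206/30437651 - 212395/72689 = -6464819858079/2212482413539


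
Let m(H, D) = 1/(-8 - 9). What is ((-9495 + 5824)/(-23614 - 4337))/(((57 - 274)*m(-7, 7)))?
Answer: 62407/6065367 ≈ 0.010289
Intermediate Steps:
m(H, D) = -1/17 (m(H, D) = 1/(-17) = -1/17)
((-9495 + 5824)/(-23614 - 4337))/(((57 - 274)*m(-7, 7))) = ((-9495 + 5824)/(-23614 - 4337))/(((57 - 274)*(-1/17))) = (-3671/(-27951))/((-217*(-1/17))) = (-3671*(-1/27951))/(217/17) = (3671/27951)*(17/217) = 62407/6065367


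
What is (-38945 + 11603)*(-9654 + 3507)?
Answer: 168071274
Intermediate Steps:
(-38945 + 11603)*(-9654 + 3507) = -27342*(-6147) = 168071274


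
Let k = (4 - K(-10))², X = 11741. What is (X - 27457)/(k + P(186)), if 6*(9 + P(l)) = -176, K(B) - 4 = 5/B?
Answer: 188592/457 ≈ 412.67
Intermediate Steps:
K(B) = 4 + 5/B
P(l) = -115/3 (P(l) = -9 + (⅙)*(-176) = -9 - 88/3 = -115/3)
k = ¼ (k = (4 - (4 + 5/(-10)))² = (4 - (4 + 5*(-⅒)))² = (4 - (4 - ½))² = (4 - 1*7/2)² = (4 - 7/2)² = (½)² = ¼ ≈ 0.25000)
(X - 27457)/(k + P(186)) = (11741 - 27457)/(¼ - 115/3) = -15716/(-457/12) = -15716*(-12/457) = 188592/457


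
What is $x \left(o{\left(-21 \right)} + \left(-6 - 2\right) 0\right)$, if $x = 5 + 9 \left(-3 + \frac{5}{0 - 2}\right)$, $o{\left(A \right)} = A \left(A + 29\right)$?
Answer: $7476$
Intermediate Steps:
$o{\left(A \right)} = A \left(29 + A\right)$
$x = - \frac{89}{2}$ ($x = 5 + 9 \left(-3 + \frac{5}{-2}\right) = 5 + 9 \left(-3 + 5 \left(- \frac{1}{2}\right)\right) = 5 + 9 \left(-3 - \frac{5}{2}\right) = 5 + 9 \left(- \frac{11}{2}\right) = 5 - \frac{99}{2} = - \frac{89}{2} \approx -44.5$)
$x \left(o{\left(-21 \right)} + \left(-6 - 2\right) 0\right) = - \frac{89 \left(- 21 \left(29 - 21\right) + \left(-6 - 2\right) 0\right)}{2} = - \frac{89 \left(\left(-21\right) 8 - 0\right)}{2} = - \frac{89 \left(-168 + 0\right)}{2} = \left(- \frac{89}{2}\right) \left(-168\right) = 7476$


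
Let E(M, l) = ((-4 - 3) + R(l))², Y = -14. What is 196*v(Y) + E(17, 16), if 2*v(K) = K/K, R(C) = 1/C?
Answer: 37409/256 ≈ 146.13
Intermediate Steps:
E(M, l) = (-7 + 1/l)² (E(M, l) = ((-4 - 3) + 1/l)² = (-7 + 1/l)²)
v(K) = ½ (v(K) = (K/K)/2 = (½)*1 = ½)
196*v(Y) + E(17, 16) = 196*(½) + (-1 + 7*16)²/16² = 98 + (-1 + 112)²/256 = 98 + (1/256)*111² = 98 + (1/256)*12321 = 98 + 12321/256 = 37409/256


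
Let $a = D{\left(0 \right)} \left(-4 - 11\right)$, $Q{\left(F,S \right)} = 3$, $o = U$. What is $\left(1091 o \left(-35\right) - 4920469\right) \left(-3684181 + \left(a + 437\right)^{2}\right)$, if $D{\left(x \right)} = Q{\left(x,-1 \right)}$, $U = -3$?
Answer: $16967361077538$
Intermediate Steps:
$o = -3$
$D{\left(x \right)} = 3$
$a = -45$ ($a = 3 \left(-4 - 11\right) = 3 \left(-15\right) = -45$)
$\left(1091 o \left(-35\right) - 4920469\right) \left(-3684181 + \left(a + 437\right)^{2}\right) = \left(1091 \left(\left(-3\right) \left(-35\right)\right) - 4920469\right) \left(-3684181 + \left(-45 + 437\right)^{2}\right) = \left(1091 \cdot 105 - 4920469\right) \left(-3684181 + 392^{2}\right) = \left(114555 - 4920469\right) \left(-3684181 + 153664\right) = \left(-4805914\right) \left(-3530517\right) = 16967361077538$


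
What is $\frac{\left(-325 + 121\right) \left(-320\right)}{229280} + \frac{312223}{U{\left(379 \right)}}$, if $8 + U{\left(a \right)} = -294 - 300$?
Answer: $- \frac{10399301}{20062} \approx -518.36$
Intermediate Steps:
$U{\left(a \right)} = -602$ ($U{\left(a \right)} = -8 - 594 = -602$)
$\frac{\left(-325 + 121\right) \left(-320\right)}{229280} + \frac{312223}{U{\left(379 \right)}} = \frac{\left(-325 + 121\right) \left(-320\right)}{229280} + \frac{312223}{-602} = \left(-204\right) \left(-320\right) \frac{1}{229280} + 312223 \left(- \frac{1}{602}\right) = 65280 \cdot \frac{1}{229280} - \frac{7261}{14} = \frac{408}{1433} - \frac{7261}{14} = - \frac{10399301}{20062}$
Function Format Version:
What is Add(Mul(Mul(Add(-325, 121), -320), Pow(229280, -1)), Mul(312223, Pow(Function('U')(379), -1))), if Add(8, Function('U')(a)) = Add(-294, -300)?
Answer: Rational(-10399301, 20062) ≈ -518.36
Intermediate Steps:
Function('U')(a) = -602 (Function('U')(a) = Add(-8, Add(-294, -300)) = Add(-8, -594) = -602)
Add(Mul(Mul(Add(-325, 121), -320), Pow(229280, -1)), Mul(312223, Pow(Function('U')(379), -1))) = Add(Mul(Mul(Add(-325, 121), -320), Pow(229280, -1)), Mul(312223, Pow(-602, -1))) = Add(Mul(Mul(-204, -320), Rational(1, 229280)), Mul(312223, Rational(-1, 602))) = Add(Mul(65280, Rational(1, 229280)), Rational(-7261, 14)) = Add(Rational(408, 1433), Rational(-7261, 14)) = Rational(-10399301, 20062)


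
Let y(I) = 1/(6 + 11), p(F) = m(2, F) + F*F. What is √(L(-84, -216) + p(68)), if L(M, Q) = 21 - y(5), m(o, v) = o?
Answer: √1342966/17 ≈ 68.168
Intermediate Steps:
p(F) = 2 + F² (p(F) = 2 + F*F = 2 + F²)
y(I) = 1/17
L(M, Q) = 356/17 (L(M, Q) = 21 - 1*1/17 = 21 - 1/17 = 356/17)
√(L(-84, -216) + p(68)) = √(356/17 + (2 + 68²)) = √(356/17 + (2 + 4624)) = √(356/17 + 4626) = √(78998/17) = √1342966/17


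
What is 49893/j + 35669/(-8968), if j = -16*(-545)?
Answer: 17050843/9775120 ≈ 1.7443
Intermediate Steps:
j = 8720
49893/j + 35669/(-8968) = 49893/8720 + 35669/(-8968) = 49893*(1/8720) + 35669*(-1/8968) = 49893/8720 - 35669/8968 = 17050843/9775120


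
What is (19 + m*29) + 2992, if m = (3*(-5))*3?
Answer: 1706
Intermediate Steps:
m = -45 (m = -15*3 = -45)
(19 + m*29) + 2992 = (19 - 45*29) + 2992 = (19 - 1305) + 2992 = -1286 + 2992 = 1706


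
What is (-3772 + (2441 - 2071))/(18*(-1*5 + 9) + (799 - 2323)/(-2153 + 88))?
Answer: -1170855/25034 ≈ -46.771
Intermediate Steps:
(-3772 + (2441 - 2071))/(18*(-1*5 + 9) + (799 - 2323)/(-2153 + 88)) = (-3772 + 370)/(18*(-5 + 9) - 1524/(-2065)) = -3402/(18*4 - 1524*(-1/2065)) = -3402/(72 + 1524/2065) = -3402/150204/2065 = -3402*2065/150204 = -1170855/25034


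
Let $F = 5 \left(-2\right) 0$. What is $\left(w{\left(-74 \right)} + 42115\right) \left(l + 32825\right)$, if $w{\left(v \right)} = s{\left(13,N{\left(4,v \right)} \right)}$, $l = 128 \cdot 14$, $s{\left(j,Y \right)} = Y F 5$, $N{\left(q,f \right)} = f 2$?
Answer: $1457894955$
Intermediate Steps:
$N{\left(q,f \right)} = 2 f$
$F = 0$ ($F = \left(-10\right) 0 = 0$)
$s{\left(j,Y \right)} = 0$ ($s{\left(j,Y \right)} = Y 0 \cdot 5 = 0 \cdot 5 = 0$)
$l = 1792$
$w{\left(v \right)} = 0$
$\left(w{\left(-74 \right)} + 42115\right) \left(l + 32825\right) = \left(0 + 42115\right) \left(1792 + 32825\right) = 42115 \cdot 34617 = 1457894955$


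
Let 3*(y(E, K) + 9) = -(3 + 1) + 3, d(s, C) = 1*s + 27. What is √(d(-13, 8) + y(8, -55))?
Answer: √42/3 ≈ 2.1602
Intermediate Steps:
d(s, C) = 27 + s (d(s, C) = s + 27 = 27 + s)
y(E, K) = -28/3 (y(E, K) = -9 + (-(3 + 1) + 3)/3 = -9 + (-1*4 + 3)/3 = -9 + (-4 + 3)/3 = -9 + (⅓)*(-1) = -9 - ⅓ = -28/3)
√(d(-13, 8) + y(8, -55)) = √((27 - 13) - 28/3) = √(14 - 28/3) = √(14/3) = √42/3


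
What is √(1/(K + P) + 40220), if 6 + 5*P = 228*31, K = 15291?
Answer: √280538091621165/83517 ≈ 200.55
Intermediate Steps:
P = 7062/5 (P = -6/5 + (228*31)/5 = -6/5 + (⅕)*7068 = -6/5 + 7068/5 = 7062/5 ≈ 1412.4)
√(1/(K + P) + 40220) = √(1/(15291 + 7062/5) + 40220) = √(1/(83517/5) + 40220) = √(5/83517 + 40220) = √(3359053745/83517) = √280538091621165/83517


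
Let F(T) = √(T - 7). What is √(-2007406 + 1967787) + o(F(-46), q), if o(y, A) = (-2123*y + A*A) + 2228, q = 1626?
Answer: 2646104 + I*√39619 - 2123*I*√53 ≈ 2.6461e+6 - 15257.0*I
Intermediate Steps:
F(T) = √(-7 + T)
o(y, A) = 2228 + A² - 2123*y (o(y, A) = (-2123*y + A²) + 2228 = (A² - 2123*y) + 2228 = 2228 + A² - 2123*y)
√(-2007406 + 1967787) + o(F(-46), q) = √(-2007406 + 1967787) + (2228 + 1626² - 2123*√(-7 - 46)) = √(-39619) + (2228 + 2643876 - 2123*I*√53) = I*√39619 + (2228 + 2643876 - 2123*I*√53) = I*√39619 + (2646104 - 2123*I*√53) = 2646104 + I*√39619 - 2123*I*√53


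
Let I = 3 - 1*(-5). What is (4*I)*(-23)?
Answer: -736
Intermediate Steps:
I = 8 (I = 3 + 5 = 8)
(4*I)*(-23) = (4*8)*(-23) = 32*(-23) = -736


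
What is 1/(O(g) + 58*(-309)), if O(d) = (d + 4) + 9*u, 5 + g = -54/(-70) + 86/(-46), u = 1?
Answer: -805/14421654 ≈ -5.5819e-5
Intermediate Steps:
g = -4909/805 (g = -5 + (-54/(-70) + 86/(-46)) = -5 + (-54*(-1/70) + 86*(-1/46)) = -5 + (27/35 - 43/23) = -5 - 884/805 = -4909/805 ≈ -6.0981)
O(d) = 13 + d (O(d) = (d + 4) + 9*1 = (4 + d) + 9 = 13 + d)
1/(O(g) + 58*(-309)) = 1/((13 - 4909/805) + 58*(-309)) = 1/(5556/805 - 17922) = 1/(-14421654/805) = -805/14421654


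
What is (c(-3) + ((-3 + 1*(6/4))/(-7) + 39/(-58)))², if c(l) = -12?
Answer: 6395841/41209 ≈ 155.20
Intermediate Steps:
(c(-3) + ((-3 + 1*(6/4))/(-7) + 39/(-58)))² = (-12 + ((-3 + 1*(6/4))/(-7) + 39/(-58)))² = (-12 + ((-3 + 1*(6*(¼)))*(-⅐) + 39*(-1/58)))² = (-12 + ((-3 + 1*(3/2))*(-⅐) - 39/58))² = (-12 + ((-3 + 3/2)*(-⅐) - 39/58))² = (-12 + (-3/2*(-⅐) - 39/58))² = (-12 + (3/14 - 39/58))² = (-12 - 93/203)² = (-2529/203)² = 6395841/41209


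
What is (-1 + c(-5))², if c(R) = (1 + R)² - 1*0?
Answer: 225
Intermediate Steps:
c(R) = (1 + R)² (c(R) = (1 + R)² + 0 = (1 + R)²)
(-1 + c(-5))² = (-1 + (1 - 5)²)² = (-1 + (-4)²)² = (-1 + 16)² = 15² = 225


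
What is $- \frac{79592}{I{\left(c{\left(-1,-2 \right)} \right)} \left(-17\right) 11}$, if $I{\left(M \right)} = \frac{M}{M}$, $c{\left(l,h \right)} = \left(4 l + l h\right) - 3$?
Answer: $\frac{79592}{187} \approx 425.63$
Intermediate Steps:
$c{\left(l,h \right)} = -3 + 4 l + h l$ ($c{\left(l,h \right)} = \left(4 l + h l\right) - 3 = -3 + 4 l + h l$)
$I{\left(M \right)} = 1$
$- \frac{79592}{I{\left(c{\left(-1,-2 \right)} \right)} \left(-17\right) 11} = - \frac{79592}{1 \left(-17\right) 11} = - \frac{79592}{\left(-17\right) 11} = - \frac{79592}{-187} = \left(-79592\right) \left(- \frac{1}{187}\right) = \frac{79592}{187}$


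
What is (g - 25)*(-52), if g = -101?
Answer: 6552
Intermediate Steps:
(g - 25)*(-52) = (-101 - 25)*(-52) = -126*(-52) = 6552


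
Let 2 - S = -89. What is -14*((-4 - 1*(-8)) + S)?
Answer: -1330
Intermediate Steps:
S = 91 (S = 2 - 1*(-89) = 2 + 89 = 91)
-14*((-4 - 1*(-8)) + S) = -14*((-4 - 1*(-8)) + 91) = -14*((-4 + 8) + 91) = -14*(4 + 91) = -14*95 = -1330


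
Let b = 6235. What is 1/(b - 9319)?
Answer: -1/3084 ≈ -0.00032425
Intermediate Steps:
1/(b - 9319) = 1/(6235 - 9319) = 1/(-3084) = -1/3084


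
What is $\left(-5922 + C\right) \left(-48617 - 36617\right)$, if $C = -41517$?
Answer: $4043415726$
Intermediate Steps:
$\left(-5922 + C\right) \left(-48617 - 36617\right) = \left(-5922 - 41517\right) \left(-48617 - 36617\right) = \left(-47439\right) \left(-85234\right) = 4043415726$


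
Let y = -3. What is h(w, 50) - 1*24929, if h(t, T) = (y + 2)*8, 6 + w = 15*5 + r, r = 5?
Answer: -24937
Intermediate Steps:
w = 74 (w = -6 + (15*5 + 5) = -6 + (75 + 5) = -6 + 80 = 74)
h(t, T) = -8 (h(t, T) = (-3 + 2)*8 = -1*8 = -8)
h(w, 50) - 1*24929 = -8 - 1*24929 = -8 - 24929 = -24937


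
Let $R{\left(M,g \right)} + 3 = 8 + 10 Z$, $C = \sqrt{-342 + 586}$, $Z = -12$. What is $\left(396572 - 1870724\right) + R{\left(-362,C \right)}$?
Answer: $-1474267$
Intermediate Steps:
$C = 2 \sqrt{61}$ ($C = \sqrt{244} = 2 \sqrt{61} \approx 15.62$)
$R{\left(M,g \right)} = -115$ ($R{\left(M,g \right)} = -3 + \left(8 + 10 \left(-12\right)\right) = -3 + \left(8 - 120\right) = -3 - 112 = -115$)
$\left(396572 - 1870724\right) + R{\left(-362,C \right)} = \left(396572 - 1870724\right) - 115 = -1474152 - 115 = -1474267$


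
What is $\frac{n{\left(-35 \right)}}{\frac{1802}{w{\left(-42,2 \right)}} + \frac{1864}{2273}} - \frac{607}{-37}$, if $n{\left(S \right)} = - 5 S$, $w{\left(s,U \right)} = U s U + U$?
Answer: $- \frac{72357598}{70050657} \approx -1.0329$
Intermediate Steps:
$w{\left(s,U \right)} = U + s U^{2}$ ($w{\left(s,U \right)} = s U^{2} + U = U + s U^{2}$)
$\frac{n{\left(-35 \right)}}{\frac{1802}{w{\left(-42,2 \right)}} + \frac{1864}{2273}} - \frac{607}{-37} = \frac{\left(-5\right) \left(-35\right)}{\frac{1802}{2 \left(1 + 2 \left(-42\right)\right)} + \frac{1864}{2273}} - \frac{607}{-37} = \frac{175}{\frac{1802}{2 \left(1 - 84\right)} + 1864 \cdot \frac{1}{2273}} - - \frac{607}{37} = \frac{175}{\frac{1802}{2 \left(-83\right)} + \frac{1864}{2273}} + \frac{607}{37} = \frac{175}{\frac{1802}{-166} + \frac{1864}{2273}} + \frac{607}{37} = \frac{175}{1802 \left(- \frac{1}{166}\right) + \frac{1864}{2273}} + \frac{607}{37} = \frac{175}{- \frac{901}{83} + \frac{1864}{2273}} + \frac{607}{37} = \frac{175}{- \frac{1893261}{188659}} + \frac{607}{37} = 175 \left(- \frac{188659}{1893261}\right) + \frac{607}{37} = - \frac{33015325}{1893261} + \frac{607}{37} = - \frac{72357598}{70050657}$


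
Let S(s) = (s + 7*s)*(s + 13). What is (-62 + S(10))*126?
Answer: 224028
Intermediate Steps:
S(s) = 8*s*(13 + s) (S(s) = (8*s)*(13 + s) = 8*s*(13 + s))
(-62 + S(10))*126 = (-62 + 8*10*(13 + 10))*126 = (-62 + 8*10*23)*126 = (-62 + 1840)*126 = 1778*126 = 224028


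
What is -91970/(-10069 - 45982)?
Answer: 91970/56051 ≈ 1.6408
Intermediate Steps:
-91970/(-10069 - 45982) = -91970/(-56051) = -91970*(-1/56051) = 91970/56051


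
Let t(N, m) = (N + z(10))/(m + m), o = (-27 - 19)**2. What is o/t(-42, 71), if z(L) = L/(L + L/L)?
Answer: -826298/113 ≈ -7312.4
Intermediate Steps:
o = 2116 (o = (-46)**2 = 2116)
z(L) = L/(1 + L) (z(L) = L/(L + 1) = L/(1 + L))
t(N, m) = (10/11 + N)/(2*m) (t(N, m) = (N + 10/(1 + 10))/(m + m) = (N + 10/11)/((2*m)) = (N + 10*(1/11))*(1/(2*m)) = (N + 10/11)*(1/(2*m)) = (10/11 + N)*(1/(2*m)) = (10/11 + N)/(2*m))
o/t(-42, 71) = 2116/(((1/22)*(10 + 11*(-42))/71)) = 2116/(((1/22)*(1/71)*(10 - 462))) = 2116/(((1/22)*(1/71)*(-452))) = 2116/(-226/781) = 2116*(-781/226) = -826298/113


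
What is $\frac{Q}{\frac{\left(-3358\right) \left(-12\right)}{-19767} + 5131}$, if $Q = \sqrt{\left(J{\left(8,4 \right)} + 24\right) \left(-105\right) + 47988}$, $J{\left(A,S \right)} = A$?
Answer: $\frac{13178 \sqrt{11157}}{33794727} \approx 0.041188$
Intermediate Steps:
$Q = 2 \sqrt{11157}$ ($Q = \sqrt{\left(8 + 24\right) \left(-105\right) + 47988} = \sqrt{32 \left(-105\right) + 47988} = \sqrt{-3360 + 47988} = \sqrt{44628} = 2 \sqrt{11157} \approx 211.25$)
$\frac{Q}{\frac{\left(-3358\right) \left(-12\right)}{-19767} + 5131} = \frac{2 \sqrt{11157}}{\frac{\left(-3358\right) \left(-12\right)}{-19767} + 5131} = \frac{2 \sqrt{11157}}{40296 \left(- \frac{1}{19767}\right) + 5131} = \frac{2 \sqrt{11157}}{- \frac{13432}{6589} + 5131} = \frac{2 \sqrt{11157}}{\frac{33794727}{6589}} = 2 \sqrt{11157} \cdot \frac{6589}{33794727} = \frac{13178 \sqrt{11157}}{33794727}$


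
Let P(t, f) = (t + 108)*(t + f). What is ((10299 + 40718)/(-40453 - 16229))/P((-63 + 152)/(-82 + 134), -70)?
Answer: 68974984/574144873155 ≈ 0.00012014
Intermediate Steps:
P(t, f) = (108 + t)*(f + t)
((10299 + 40718)/(-40453 - 16229))/P((-63 + 152)/(-82 + 134), -70) = ((10299 + 40718)/(-40453 - 16229))/(((-63 + 152)/(-82 + 134))² + 108*(-70) + 108*((-63 + 152)/(-82 + 134)) - 70*(-63 + 152)/(-82 + 134)) = (51017/(-56682))/((89/52)² - 7560 + 108*(89/52) - 6230/52) = (51017*(-1/56682))/((89*(1/52))² - 7560 + 108*(89*(1/52)) - 6230/52) = -51017/(56682*((89/52)² - 7560 + 108*(89/52) - 70*89/52)) = -51017/(56682*(7921/2704 - 7560 + 2403/13 - 3115/26)) = -51017/(56682*(-20258455/2704)) = -51017/56682*(-2704/20258455) = 68974984/574144873155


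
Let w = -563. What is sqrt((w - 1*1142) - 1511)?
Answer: 4*I*sqrt(201) ≈ 56.71*I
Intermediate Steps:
sqrt((w - 1*1142) - 1511) = sqrt((-563 - 1*1142) - 1511) = sqrt((-563 - 1142) - 1511) = sqrt(-1705 - 1511) = sqrt(-3216) = 4*I*sqrt(201)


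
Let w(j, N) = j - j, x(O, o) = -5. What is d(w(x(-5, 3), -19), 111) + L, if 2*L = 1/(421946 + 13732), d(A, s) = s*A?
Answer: 1/871356 ≈ 1.1476e-6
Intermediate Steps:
w(j, N) = 0
d(A, s) = A*s
L = 1/871356 (L = 1/(2*(421946 + 13732)) = (½)/435678 = (½)*(1/435678) = 1/871356 ≈ 1.1476e-6)
d(w(x(-5, 3), -19), 111) + L = 0*111 + 1/871356 = 0 + 1/871356 = 1/871356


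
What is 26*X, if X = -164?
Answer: -4264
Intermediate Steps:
26*X = 26*(-164) = -4264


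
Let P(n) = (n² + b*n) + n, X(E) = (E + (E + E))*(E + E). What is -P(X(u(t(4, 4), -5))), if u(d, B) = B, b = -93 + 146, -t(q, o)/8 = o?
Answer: -30600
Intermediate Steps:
t(q, o) = -8*o
b = 53
X(E) = 6*E² (X(E) = (E + 2*E)*(2*E) = (3*E)*(2*E) = 6*E²)
P(n) = n² + 54*n (P(n) = (n² + 53*n) + n = n² + 54*n)
-P(X(u(t(4, 4), -5))) = -6*(-5)²*(54 + 6*(-5)²) = -6*25*(54 + 6*25) = -150*(54 + 150) = -150*204 = -1*30600 = -30600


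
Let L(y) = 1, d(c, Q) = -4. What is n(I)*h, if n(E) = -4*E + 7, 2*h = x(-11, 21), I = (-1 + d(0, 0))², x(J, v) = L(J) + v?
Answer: -1023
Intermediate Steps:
x(J, v) = 1 + v
I = 25 (I = (-1 - 4)² = (-5)² = 25)
h = 11 (h = (1 + 21)/2 = (½)*22 = 11)
n(E) = 7 - 4*E
n(I)*h = (7 - 4*25)*11 = (7 - 100)*11 = -93*11 = -1023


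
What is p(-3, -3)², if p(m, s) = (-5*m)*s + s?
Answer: 2304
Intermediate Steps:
p(m, s) = s - 5*m*s (p(m, s) = -5*m*s + s = s - 5*m*s)
p(-3, -3)² = (-3*(1 - 5*(-3)))² = (-3*(1 + 15))² = (-3*16)² = (-48)² = 2304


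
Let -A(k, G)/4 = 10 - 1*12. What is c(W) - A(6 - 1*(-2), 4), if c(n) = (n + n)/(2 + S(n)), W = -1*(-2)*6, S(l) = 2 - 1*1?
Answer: 0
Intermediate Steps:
S(l) = 1 (S(l) = 2 - 1 = 1)
A(k, G) = 8 (A(k, G) = -4*(10 - 1*12) = -4*(10 - 12) = -4*(-2) = 8)
W = 12 (W = 2*6 = 12)
c(n) = 2*n/3 (c(n) = (n + n)/(2 + 1) = (2*n)/3 = (2*n)*(⅓) = 2*n/3)
c(W) - A(6 - 1*(-2), 4) = (⅔)*12 - 1*8 = 8 - 8 = 0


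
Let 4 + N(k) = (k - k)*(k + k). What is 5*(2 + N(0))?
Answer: -10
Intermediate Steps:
N(k) = -4 (N(k) = -4 + (k - k)*(k + k) = -4 + 0*(2*k) = -4 + 0 = -4)
5*(2 + N(0)) = 5*(2 - 4) = 5*(-2) = -10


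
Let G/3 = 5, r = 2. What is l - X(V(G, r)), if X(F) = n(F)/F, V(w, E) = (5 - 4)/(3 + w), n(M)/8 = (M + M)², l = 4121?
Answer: 37073/9 ≈ 4119.2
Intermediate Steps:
G = 15 (G = 3*5 = 15)
n(M) = 32*M² (n(M) = 8*(M + M)² = 8*(2*M)² = 8*(4*M²) = 32*M²)
V(w, E) = 1/(3 + w)
X(F) = 32*F (X(F) = (32*F²)/F = 32*F)
l - X(V(G, r)) = 4121 - 32/(3 + 15) = 4121 - 32/18 = 4121 - 1*16/9 = 4121 - 16/9 = 37073/9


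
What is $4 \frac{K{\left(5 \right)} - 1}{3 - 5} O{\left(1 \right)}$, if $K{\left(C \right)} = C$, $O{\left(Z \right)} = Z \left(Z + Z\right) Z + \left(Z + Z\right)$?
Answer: $-32$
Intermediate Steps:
$O{\left(Z \right)} = 2 Z + 2 Z^{3}$ ($O{\left(Z \right)} = Z 2 Z Z + 2 Z = 2 Z^{2} Z + 2 Z = 2 Z^{3} + 2 Z = 2 Z + 2 Z^{3}$)
$4 \frac{K{\left(5 \right)} - 1}{3 - 5} O{\left(1 \right)} = 4 \frac{5 - 1}{3 - 5} \cdot 2 \cdot 1 \left(1 + 1^{2}\right) = 4 \frac{4}{-2} \cdot 2 \cdot 1 \left(1 + 1\right) = 4 \cdot 4 \left(- \frac{1}{2}\right) 2 \cdot 1 \cdot 2 = 4 \left(-2\right) 4 = \left(-8\right) 4 = -32$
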